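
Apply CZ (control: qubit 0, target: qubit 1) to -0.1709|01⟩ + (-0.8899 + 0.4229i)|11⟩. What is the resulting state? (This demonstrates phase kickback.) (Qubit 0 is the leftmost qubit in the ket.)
-0.1709|01⟩ + (0.8899 - 0.4229i)|11⟩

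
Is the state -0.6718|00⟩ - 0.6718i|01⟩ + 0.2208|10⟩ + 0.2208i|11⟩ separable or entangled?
Separable

Writing the state as a|00⟩ + b|01⟩ + c|10⟩ + d|11⟩, it is a product state iff ad − bc = 0.
Here (a, b, c, d) = (-0.6718, -0.6718i, 0.2208, 0.2208i): ad − bc = (-0.6718)(0.2208i) − (-0.6718i)(0.2208) = 0, so the state is separable.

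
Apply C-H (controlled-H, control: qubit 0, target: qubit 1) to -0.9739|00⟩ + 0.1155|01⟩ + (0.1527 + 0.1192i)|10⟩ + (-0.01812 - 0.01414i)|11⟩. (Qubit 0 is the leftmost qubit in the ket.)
-0.9739|00⟩ + 0.1155|01⟩ + (0.09516 + 0.07429i)|10⟩ + (0.1208 + 0.09429i)|11⟩

C-H leaves the control-|0⟩ kets |00⟩, |01⟩ unchanged and applies H to qubit 1 on the control-|1⟩ pair (|10⟩, |11⟩).
H = [[1/√2, 1/√2], [1/√2, -1/√2]].
With a = amp(|10⟩) = (0.1527 + 0.1192i) and b = amp(|11⟩) = (-0.01812 - 0.01414i):
new amp(|10⟩) = (1/√2)·a + (1/√2)·b = (0.09516 + 0.07429i)
new amp(|11⟩) = (1/√2)·a + (-1/√2)·b = (0.1208 + 0.09429i)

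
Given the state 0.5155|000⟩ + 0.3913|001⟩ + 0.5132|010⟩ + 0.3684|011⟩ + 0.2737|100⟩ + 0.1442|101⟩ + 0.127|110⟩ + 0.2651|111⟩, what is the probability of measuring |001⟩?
0.1531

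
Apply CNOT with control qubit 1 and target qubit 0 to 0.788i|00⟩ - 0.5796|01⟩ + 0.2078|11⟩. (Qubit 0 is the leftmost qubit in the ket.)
0.788i|00⟩ + 0.2078|01⟩ - 0.5796|11⟩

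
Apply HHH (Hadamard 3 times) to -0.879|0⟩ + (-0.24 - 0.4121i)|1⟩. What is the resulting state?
(-0.7913 - 0.2914i)|0⟩ + (-0.4518 + 0.2914i)|1⟩

H² = I, so H^3 = H: a single Hadamard. With (a, b) = (-0.879, (-0.24 - 0.4121i)), H gives ((a + b)/√2, (a − b)/√2) = ((-0.7913 - 0.2914i), (-0.4518 + 0.2914i)).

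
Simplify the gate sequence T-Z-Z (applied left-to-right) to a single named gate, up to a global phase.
T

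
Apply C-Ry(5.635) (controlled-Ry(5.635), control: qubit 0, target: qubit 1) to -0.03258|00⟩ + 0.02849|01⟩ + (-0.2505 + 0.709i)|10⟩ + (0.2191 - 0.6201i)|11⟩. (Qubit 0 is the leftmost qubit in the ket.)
-0.03258|00⟩ + 0.02849|01⟩ + (0.1677 - 0.4746i)|10⟩ + (-0.2875 + 0.8136i)|11⟩

C-Ry(5.635) leaves the control-|0⟩ kets |00⟩, |01⟩ unchanged and applies Ry(5.635) to qubit 1 on the control-|1⟩ pair (|10⟩, |11⟩).
Ry(5.635) = [[cos(θ/2), −sin(θ/2)], [sin(θ/2), cos(θ/2)]]; θ = 5.635, cos(θ/2) ≈ -0.94794, sin(θ/2) ≈ 0.318449.
With a = amp(|10⟩) = (-0.2505 + 0.709i) and b = amp(|11⟩) = (0.2191 - 0.6201i):
new amp(|10⟩) = (-0.94794)·a + (-0.318449)·b = (0.1677 - 0.4746i)
new amp(|11⟩) = (0.318449)·a + (-0.94794)·b = (-0.2875 + 0.8136i)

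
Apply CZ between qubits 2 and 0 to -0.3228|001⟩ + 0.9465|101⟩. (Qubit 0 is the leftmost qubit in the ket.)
-0.3228|001⟩ - 0.9465|101⟩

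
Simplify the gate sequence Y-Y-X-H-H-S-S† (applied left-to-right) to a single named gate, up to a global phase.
X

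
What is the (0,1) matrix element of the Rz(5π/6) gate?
0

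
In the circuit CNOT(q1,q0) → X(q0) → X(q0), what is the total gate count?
3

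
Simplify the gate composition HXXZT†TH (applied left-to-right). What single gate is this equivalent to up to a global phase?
X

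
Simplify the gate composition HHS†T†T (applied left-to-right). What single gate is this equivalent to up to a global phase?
S†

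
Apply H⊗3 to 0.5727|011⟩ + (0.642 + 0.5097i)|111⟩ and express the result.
(0.4295 + 0.1802i)|000⟩ + (-0.4295 - 0.1802i)|001⟩ + (-0.4295 - 0.1802i)|010⟩ + (0.4295 + 0.1802i)|011⟩ + (-0.0245 - 0.1802i)|100⟩ + (0.0245 + 0.1802i)|101⟩ + (0.0245 + 0.1802i)|110⟩ + (-0.0245 - 0.1802i)|111⟩

H⊗3 gives amp(|y⟩) = (1/2√2) Σ_x (−1)^(x·y) amp(|x⟩), where x·y is the number of positions in which both x and y have a 1.
|000⟩: (0.5727 + (0.642 + 0.5097i))/(2√2) = (0.4295 + 0.1802i)
|001⟩: (-0.5727 - (0.642 + 0.5097i))/(2√2) = (-0.4295 - 0.1802i)
|010⟩: (-0.5727 - (0.642 + 0.5097i))/(2√2) = (-0.4295 - 0.1802i)
|011⟩: (0.5727 + (0.642 + 0.5097i))/(2√2) = (0.4295 + 0.1802i)
|100⟩: (0.5727 - (0.642 + 0.5097i))/(2√2) = (-0.0245 - 0.1802i)
|101⟩: (-0.5727 + (0.642 + 0.5097i))/(2√2) = (0.0245 + 0.1802i)
|110⟩: (-0.5727 + (0.642 + 0.5097i))/(2√2) = (0.0245 + 0.1802i)
|111⟩: (0.5727 - (0.642 + 0.5097i))/(2√2) = (-0.0245 - 0.1802i)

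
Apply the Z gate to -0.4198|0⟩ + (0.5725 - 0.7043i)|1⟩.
-0.4198|0⟩ + (-0.5725 + 0.7043i)|1⟩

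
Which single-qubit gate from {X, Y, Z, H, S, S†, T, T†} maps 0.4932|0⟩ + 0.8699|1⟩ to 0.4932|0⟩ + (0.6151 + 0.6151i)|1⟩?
T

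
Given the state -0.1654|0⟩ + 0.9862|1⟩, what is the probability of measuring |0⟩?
0.02736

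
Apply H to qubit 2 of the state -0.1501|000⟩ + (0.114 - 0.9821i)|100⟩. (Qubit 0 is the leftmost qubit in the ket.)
-0.1061|000⟩ - 0.1061|001⟩ + (0.08061 - 0.6944i)|100⟩ + (0.08061 - 0.6944i)|101⟩

H on qubit 2 mixes each pair of kets that differ only in qubit 2: amplitudes (a, b) of (|…0…⟩, |…1…⟩) become ((a + b)/√2, (a − b)/√2). Kets absent from the input have amplitude 0.
(|000⟩, |001⟩): (a, b) = (-0.1501, 0) → (-0.1061, -0.1061)
(|100⟩, |101⟩): (a, b) = ((0.114 - 0.9821i), 0) → ((0.08061 - 0.6944i), (0.08061 - 0.6944i))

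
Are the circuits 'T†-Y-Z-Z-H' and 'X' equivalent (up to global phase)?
No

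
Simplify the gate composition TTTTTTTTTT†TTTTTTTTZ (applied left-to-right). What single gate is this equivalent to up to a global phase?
Z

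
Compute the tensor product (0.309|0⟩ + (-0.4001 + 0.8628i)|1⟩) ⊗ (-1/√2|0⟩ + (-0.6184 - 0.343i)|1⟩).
-0.2185|00⟩ + (-0.1911 - 0.106i)|01⟩ + (0.2829 - 0.6101i)|10⟩ + (0.5434 - 0.3963i)|11⟩

amp(|b₁b₂…⟩) = product of the factor amplitudes for bits b₁, b₂, …; only kets whose every factor amplitude is nonzero survive.
|00⟩: (0.309)(-1/√2) = -0.2185
|01⟩: (0.309)(-0.6184 - 0.343i) = (-0.1911 - 0.106i)
|10⟩: (-0.4001 + 0.8628i)(-1/√2) = (0.2829 - 0.6101i)
|11⟩: (-0.4001 + 0.8628i)(-0.6184 - 0.343i) = (0.5434 - 0.3963i)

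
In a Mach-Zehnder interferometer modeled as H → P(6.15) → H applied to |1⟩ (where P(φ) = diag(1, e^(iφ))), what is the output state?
(0.004428 + 0.0664i)|0⟩ + (0.9956 - 0.0664i)|1⟩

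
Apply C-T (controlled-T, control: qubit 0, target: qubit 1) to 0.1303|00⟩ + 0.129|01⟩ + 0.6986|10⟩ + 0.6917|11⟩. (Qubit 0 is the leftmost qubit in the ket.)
0.1303|00⟩ + 0.129|01⟩ + 0.6986|10⟩ + (0.4891 + 0.4891i)|11⟩

C-T leaves the control-|0⟩ kets |00⟩, |01⟩ unchanged and applies T to qubit 1 on the control-|1⟩ pair (|10⟩, |11⟩).
T = [[1, 0], [0, (1/√2 + (1/√2)i)]].
With a = amp(|10⟩) = 0.6986 and b = amp(|11⟩) = 0.6917:
new amp(|10⟩) = (1)·a = 0.6986
new amp(|11⟩) = (1/√2 + (1/√2)i)·b = (0.4891 + 0.4891i)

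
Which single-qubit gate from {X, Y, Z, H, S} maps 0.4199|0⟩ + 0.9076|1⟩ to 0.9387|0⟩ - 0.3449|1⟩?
H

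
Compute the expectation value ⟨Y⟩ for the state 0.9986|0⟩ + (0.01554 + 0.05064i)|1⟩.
0.1011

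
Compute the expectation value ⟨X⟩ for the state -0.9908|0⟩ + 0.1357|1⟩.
-0.2689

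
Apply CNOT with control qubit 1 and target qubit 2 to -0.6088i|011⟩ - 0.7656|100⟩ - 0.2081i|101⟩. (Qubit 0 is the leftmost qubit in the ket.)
-0.6088i|010⟩ - 0.7656|100⟩ - 0.2081i|101⟩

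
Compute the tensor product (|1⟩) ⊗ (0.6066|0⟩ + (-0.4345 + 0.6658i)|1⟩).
0.6066|10⟩ + (-0.4345 + 0.6658i)|11⟩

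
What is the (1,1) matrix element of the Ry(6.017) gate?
-0.9912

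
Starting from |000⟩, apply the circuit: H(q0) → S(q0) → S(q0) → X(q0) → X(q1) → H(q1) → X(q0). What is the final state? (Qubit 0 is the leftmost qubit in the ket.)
1/2|000⟩ - 1/2|010⟩ - 1/2|100⟩ + 1/2|110⟩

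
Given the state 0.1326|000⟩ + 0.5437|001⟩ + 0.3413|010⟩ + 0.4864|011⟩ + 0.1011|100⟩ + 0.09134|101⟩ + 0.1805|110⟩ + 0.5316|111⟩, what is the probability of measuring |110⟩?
0.03258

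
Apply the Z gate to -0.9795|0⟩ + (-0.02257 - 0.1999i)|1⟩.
-0.9795|0⟩ + (0.02257 + 0.1999i)|1⟩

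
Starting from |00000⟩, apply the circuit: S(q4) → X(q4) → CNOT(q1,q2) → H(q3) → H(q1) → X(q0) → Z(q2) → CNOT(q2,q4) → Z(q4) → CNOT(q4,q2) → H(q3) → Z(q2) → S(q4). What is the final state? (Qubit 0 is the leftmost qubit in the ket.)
(1/√2)i|10101⟩ + (1/√2)i|11101⟩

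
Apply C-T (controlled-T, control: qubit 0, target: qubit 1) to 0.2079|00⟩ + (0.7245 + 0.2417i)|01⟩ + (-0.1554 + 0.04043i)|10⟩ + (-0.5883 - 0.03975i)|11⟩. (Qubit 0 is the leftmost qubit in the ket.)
0.2079|00⟩ + (0.7245 + 0.2417i)|01⟩ + (-0.1554 + 0.04043i)|10⟩ + (-0.3879 - 0.4441i)|11⟩

C-T leaves the control-|0⟩ kets |00⟩, |01⟩ unchanged and applies T to qubit 1 on the control-|1⟩ pair (|10⟩, |11⟩).
T = [[1, 0], [0, (1/√2 + (1/√2)i)]].
With a = amp(|10⟩) = (-0.1554 + 0.04043i) and b = amp(|11⟩) = (-0.5883 - 0.03975i):
new amp(|10⟩) = (1)·a = (-0.1554 + 0.04043i)
new amp(|11⟩) = (1/√2 + (1/√2)i)·b = (-0.3879 - 0.4441i)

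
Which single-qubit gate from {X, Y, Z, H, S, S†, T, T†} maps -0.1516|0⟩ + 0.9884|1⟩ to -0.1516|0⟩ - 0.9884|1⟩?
Z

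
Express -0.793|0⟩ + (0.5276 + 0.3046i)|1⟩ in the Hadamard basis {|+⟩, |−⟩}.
(-0.1877 + 0.2154i)|+⟩ + (-0.9338 - 0.2154i)|−⟩

With |ψ⟩ = α|0⟩ + β|1⟩, the Hadamard-basis coefficients are ⟨+|ψ⟩ = (α + β)/√2 and ⟨−|ψ⟩ = (α − β)/√2.
Here α = -0.793, β = (0.5276 + 0.3046i): (α + β)/√2 = (-0.1877 + 0.2154i), (α − β)/√2 = (-0.9338 - 0.2154i).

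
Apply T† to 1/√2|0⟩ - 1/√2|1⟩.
1/√2|0⟩ + (-1/2 + (1/2)i)|1⟩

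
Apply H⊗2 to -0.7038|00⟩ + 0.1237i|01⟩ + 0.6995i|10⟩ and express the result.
(-0.3519 + 0.4116i)|00⟩ + (-0.3519 + 0.2879i)|01⟩ + (-0.3519 - 0.2879i)|10⟩ + (-0.3519 - 0.4116i)|11⟩

H⊗2 gives amp(|y⟩) = (1/2) Σ_x (−1)^(x·y) amp(|x⟩), where x·y is the number of positions in which both x and y have a 1.
|00⟩: (-0.7038 + 0.1237i + 0.6995i)/2 = (-0.3519 + 0.4116i)
|01⟩: (-0.7038 - 0.1237i + 0.6995i)/2 = (-0.3519 + 0.2879i)
|10⟩: (-0.7038 + 0.1237i - 0.6995i)/2 = (-0.3519 - 0.2879i)
|11⟩: (-0.7038 - 0.1237i - 0.6995i)/2 = (-0.3519 - 0.4116i)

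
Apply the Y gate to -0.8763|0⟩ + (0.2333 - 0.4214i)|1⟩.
(-0.4214 - 0.2333i)|0⟩ - 0.8763i|1⟩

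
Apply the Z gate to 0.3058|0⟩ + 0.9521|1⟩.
0.3058|0⟩ - 0.9521|1⟩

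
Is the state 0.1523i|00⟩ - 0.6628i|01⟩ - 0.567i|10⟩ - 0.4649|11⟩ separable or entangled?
Entangled

Writing the state as a|00⟩ + b|01⟩ + c|10⟩ + d|11⟩, it is a product state iff ad − bc = 0.
Here (a, b, c, d) = (0.1523i, -0.6628i, -0.567i, -0.4649): ad − bc = (0.1523i)(-0.4649) − (-0.6628i)(-0.567i) = (0.3758 - 0.0708i) ≠ 0, so the state is entangled.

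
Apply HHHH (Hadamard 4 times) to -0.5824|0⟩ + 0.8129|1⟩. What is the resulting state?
-0.5824|0⟩ + 0.8129|1⟩

H² = I, so an even number of Hadamards cancels: H^4 = I and the state is unchanged.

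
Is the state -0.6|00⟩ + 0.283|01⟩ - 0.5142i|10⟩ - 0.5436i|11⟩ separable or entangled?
Entangled

Writing the state as a|00⟩ + b|01⟩ + c|10⟩ + d|11⟩, it is a product state iff ad − bc = 0.
Here (a, b, c, d) = (-0.6, 0.283, -0.5142i, -0.5436i): ad − bc = (-0.6)(-0.5436i) − (0.283)(-0.5142i) = 0.4717i ≠ 0, so the state is entangled.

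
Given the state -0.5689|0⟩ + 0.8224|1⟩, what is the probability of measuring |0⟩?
0.3236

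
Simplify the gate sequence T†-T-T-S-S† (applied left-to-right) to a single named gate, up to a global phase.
T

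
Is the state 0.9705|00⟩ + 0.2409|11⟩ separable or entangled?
Entangled

Writing the state as a|00⟩ + b|01⟩ + c|10⟩ + d|11⟩, it is a product state iff ad − bc = 0.
Here (a, b, c, d) = (0.9705, 0, 0, 0.2409): ad − bc = (0.9705)(0.2409) − (0)(0) = 0.2338 ≠ 0, so the state is entangled.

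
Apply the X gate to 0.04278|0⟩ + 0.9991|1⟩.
0.9991|0⟩ + 0.04278|1⟩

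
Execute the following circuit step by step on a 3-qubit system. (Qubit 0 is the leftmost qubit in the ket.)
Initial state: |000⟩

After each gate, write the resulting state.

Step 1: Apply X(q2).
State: |001⟩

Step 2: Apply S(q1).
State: |001⟩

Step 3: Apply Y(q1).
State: i|011⟩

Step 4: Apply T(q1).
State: (-1/√2 + (1/√2)i)|011⟩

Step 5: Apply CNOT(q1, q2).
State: (-1/√2 + (1/√2)i)|010⟩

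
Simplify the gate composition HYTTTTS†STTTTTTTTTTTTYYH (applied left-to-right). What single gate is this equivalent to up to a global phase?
Y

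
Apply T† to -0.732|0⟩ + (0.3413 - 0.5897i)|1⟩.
-0.732|0⟩ + (-0.1756 - 0.6583i)|1⟩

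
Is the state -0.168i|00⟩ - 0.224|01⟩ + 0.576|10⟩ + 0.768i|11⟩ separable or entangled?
Entangled

Writing the state as a|00⟩ + b|01⟩ + c|10⟩ + d|11⟩, it is a product state iff ad − bc = 0.
Here (a, b, c, d) = (-0.168i, -0.224, 0.576, 0.768i): ad − bc = (-0.168i)(0.768i) − (-0.224)(0.576) = 0.258 ≠ 0, so the state is entangled.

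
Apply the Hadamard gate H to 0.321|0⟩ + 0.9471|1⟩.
0.8967|0⟩ - 0.4427|1⟩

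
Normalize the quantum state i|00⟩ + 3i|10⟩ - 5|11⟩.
0.169i|00⟩ + 0.5071i|10⟩ - 0.8452|11⟩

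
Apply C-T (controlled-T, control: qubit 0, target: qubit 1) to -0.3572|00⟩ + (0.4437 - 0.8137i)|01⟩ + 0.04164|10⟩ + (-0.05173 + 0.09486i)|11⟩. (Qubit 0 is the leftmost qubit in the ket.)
-0.3572|00⟩ + (0.4437 - 0.8137i)|01⟩ + 0.04164|10⟩ + (-0.1037 + 0.0305i)|11⟩

C-T leaves the control-|0⟩ kets |00⟩, |01⟩ unchanged and applies T to qubit 1 on the control-|1⟩ pair (|10⟩, |11⟩).
T = [[1, 0], [0, (1/√2 + (1/√2)i)]].
With a = amp(|10⟩) = 0.04164 and b = amp(|11⟩) = (-0.05173 + 0.09486i):
new amp(|10⟩) = (1)·a = 0.04164
new amp(|11⟩) = (1/√2 + (1/√2)i)·b = (-0.1037 + 0.0305i)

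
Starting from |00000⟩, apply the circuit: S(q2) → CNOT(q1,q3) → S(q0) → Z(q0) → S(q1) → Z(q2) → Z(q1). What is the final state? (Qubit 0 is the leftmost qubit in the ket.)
|00000⟩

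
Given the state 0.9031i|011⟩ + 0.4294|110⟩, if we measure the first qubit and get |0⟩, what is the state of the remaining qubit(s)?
i|11⟩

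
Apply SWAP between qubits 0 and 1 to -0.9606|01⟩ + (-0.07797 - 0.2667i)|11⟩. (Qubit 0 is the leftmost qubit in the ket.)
-0.9606|10⟩ + (-0.07797 - 0.2667i)|11⟩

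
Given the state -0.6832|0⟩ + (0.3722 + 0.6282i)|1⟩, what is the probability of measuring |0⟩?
0.4668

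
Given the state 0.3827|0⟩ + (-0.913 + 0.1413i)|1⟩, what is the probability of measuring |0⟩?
0.1465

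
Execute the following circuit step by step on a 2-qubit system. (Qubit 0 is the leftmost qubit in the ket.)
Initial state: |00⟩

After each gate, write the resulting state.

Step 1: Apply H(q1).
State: 1/√2|00⟩ + 1/√2|01⟩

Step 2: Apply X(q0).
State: 1/√2|10⟩ + 1/√2|11⟩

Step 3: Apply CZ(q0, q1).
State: 1/√2|10⟩ - 1/√2|11⟩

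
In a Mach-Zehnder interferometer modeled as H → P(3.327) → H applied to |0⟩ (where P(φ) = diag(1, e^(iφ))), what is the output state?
(0.008569 - 0.09217i)|0⟩ + (0.9914 + 0.09217i)|1⟩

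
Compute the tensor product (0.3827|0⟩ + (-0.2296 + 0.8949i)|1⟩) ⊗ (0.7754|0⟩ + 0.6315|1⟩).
0.2967|00⟩ + 0.2417|01⟩ + (-0.178 + 0.6939i)|10⟩ + (-0.145 + 0.5651i)|11⟩

amp(|b₁b₂…⟩) = product of the factor amplitudes for bits b₁, b₂, …; only kets whose every factor amplitude is nonzero survive.
|00⟩: (0.3827)(0.7754) = 0.2967
|01⟩: (0.3827)(0.6315) = 0.2417
|10⟩: (-0.2296 + 0.8949i)(0.7754) = (-0.178 + 0.6939i)
|11⟩: (-0.2296 + 0.8949i)(0.6315) = (-0.145 + 0.5651i)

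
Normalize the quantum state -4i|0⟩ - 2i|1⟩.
-0.8944i|0⟩ - (1/√5)i|1⟩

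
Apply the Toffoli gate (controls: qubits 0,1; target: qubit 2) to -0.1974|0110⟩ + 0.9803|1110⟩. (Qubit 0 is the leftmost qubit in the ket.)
-0.1974|0110⟩ + 0.9803|1100⟩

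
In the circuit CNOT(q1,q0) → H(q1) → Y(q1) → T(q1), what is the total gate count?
4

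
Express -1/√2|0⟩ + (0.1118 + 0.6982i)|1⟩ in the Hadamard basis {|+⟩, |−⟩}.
(-0.4209 + 0.4937i)|+⟩ + (-0.5791 - 0.4937i)|−⟩

With |ψ⟩ = α|0⟩ + β|1⟩, the Hadamard-basis coefficients are ⟨+|ψ⟩ = (α + β)/√2 and ⟨−|ψ⟩ = (α − β)/√2.
Here α = -1/√2, β = (0.1118 + 0.6982i): (α + β)/√2 = (-0.4209 + 0.4937i), (α − β)/√2 = (-0.5791 - 0.4937i).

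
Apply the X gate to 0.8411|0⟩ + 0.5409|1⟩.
0.5409|0⟩ + 0.8411|1⟩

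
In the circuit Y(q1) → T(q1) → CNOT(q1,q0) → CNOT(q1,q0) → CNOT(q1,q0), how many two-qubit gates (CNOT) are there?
3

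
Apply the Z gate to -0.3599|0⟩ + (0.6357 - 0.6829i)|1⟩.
-0.3599|0⟩ + (-0.6357 + 0.6829i)|1⟩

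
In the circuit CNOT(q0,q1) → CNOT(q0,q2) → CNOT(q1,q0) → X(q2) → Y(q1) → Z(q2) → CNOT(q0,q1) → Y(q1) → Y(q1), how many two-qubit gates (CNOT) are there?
4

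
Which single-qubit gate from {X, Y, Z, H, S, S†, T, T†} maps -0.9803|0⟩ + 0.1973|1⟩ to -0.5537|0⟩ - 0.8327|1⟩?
H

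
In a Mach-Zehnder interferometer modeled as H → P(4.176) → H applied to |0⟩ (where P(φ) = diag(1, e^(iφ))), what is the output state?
(0.2445 - 0.4298i)|0⟩ + (0.7555 + 0.4298i)|1⟩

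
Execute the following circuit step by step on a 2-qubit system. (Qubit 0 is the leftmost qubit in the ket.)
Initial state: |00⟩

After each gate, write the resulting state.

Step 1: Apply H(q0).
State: 1/√2|00⟩ + 1/√2|10⟩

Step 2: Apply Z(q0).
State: 1/√2|00⟩ - 1/√2|10⟩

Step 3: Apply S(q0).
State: 1/√2|00⟩ - (1/√2)i|10⟩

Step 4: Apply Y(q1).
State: (1/√2)i|01⟩ + 1/√2|11⟩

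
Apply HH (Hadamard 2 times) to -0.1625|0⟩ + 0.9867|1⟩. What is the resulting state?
-0.1625|0⟩ + 0.9867|1⟩

H² = I, so an even number of Hadamards cancels: H^2 = I and the state is unchanged.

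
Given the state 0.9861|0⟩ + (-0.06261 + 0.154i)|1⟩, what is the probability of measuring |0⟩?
0.9724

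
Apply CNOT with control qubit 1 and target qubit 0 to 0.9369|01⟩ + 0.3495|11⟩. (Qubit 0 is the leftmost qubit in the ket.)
0.3495|01⟩ + 0.9369|11⟩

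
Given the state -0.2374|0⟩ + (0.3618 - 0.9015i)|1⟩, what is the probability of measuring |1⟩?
0.9436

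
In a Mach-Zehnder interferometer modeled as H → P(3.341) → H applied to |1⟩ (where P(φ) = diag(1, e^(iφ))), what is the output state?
(0.9901 + 0.09904i)|0⟩ + (0.009908 - 0.09904i)|1⟩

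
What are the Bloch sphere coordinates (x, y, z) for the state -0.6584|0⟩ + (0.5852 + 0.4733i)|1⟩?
(-0.7706, -0.6232, -0.133)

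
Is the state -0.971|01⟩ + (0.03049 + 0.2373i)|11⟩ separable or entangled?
Separable

Writing the state as a|00⟩ + b|01⟩ + c|10⟩ + d|11⟩, it is a product state iff ad − bc = 0.
Here (a, b, c, d) = (0, -0.971, 0, (0.03049 + 0.2373i)): ad − bc = (0)(0.03049 + 0.2373i) − (-0.971)(0) = 0, so the state is separable.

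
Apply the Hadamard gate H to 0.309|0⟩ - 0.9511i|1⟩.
(0.2185 - 0.6725i)|0⟩ + (0.2185 + 0.6725i)|1⟩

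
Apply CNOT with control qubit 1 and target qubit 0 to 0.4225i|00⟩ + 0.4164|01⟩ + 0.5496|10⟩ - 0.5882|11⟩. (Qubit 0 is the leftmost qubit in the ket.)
0.4225i|00⟩ - 0.5882|01⟩ + 0.5496|10⟩ + 0.4164|11⟩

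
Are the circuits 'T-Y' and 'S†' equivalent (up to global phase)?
No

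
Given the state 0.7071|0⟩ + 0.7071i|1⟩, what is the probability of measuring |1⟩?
0.5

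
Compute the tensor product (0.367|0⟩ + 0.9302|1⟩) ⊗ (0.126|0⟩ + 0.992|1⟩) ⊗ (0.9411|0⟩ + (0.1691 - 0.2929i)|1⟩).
0.04352|000⟩ + (0.00782 - 0.01354i)|001⟩ + 0.3426|010⟩ + (0.06156 - 0.1066i)|011⟩ + 0.1103|100⟩ + (0.01982 - 0.03433i)|101⟩ + 0.8684|110⟩ + (0.156 - 0.2703i)|111⟩

amp(|b₁b₂…⟩) = product of the factor amplitudes for bits b₁, b₂, …; only kets whose every factor amplitude is nonzero survive.
|000⟩: (0.367)(0.126)(0.9411) = 0.04352
|001⟩: (0.367)(0.126)(0.1691 - 0.2929i) = (0.00782 - 0.01354i)
|010⟩: (0.367)(0.992)(0.9411) = 0.3426
|011⟩: (0.367)(0.992)(0.1691 - 0.2929i) = (0.06156 - 0.1066i)
|100⟩: (0.9302)(0.126)(0.9411) = 0.1103
|101⟩: (0.9302)(0.126)(0.1691 - 0.2929i) = (0.01982 - 0.03433i)
|110⟩: (0.9302)(0.992)(0.9411) = 0.8684
|111⟩: (0.9302)(0.992)(0.1691 - 0.2929i) = (0.156 - 0.2703i)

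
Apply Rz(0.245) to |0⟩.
(0.9925 - 0.1222i)|0⟩

Rz(0.245) = [[e^(−iθ/2), 0], [0, e^(iθ/2)]] with e^(±iθ/2) = cos(θ/2) ± i·sin(θ/2); θ = 0.245, cos(θ/2) ≈ 0.992506, sin(θ/2) ≈ 0.122194.
With a = amp(|0⟩) = 1 and b = amp(|1⟩) = 0:
new amp(|0⟩) = (0.992506 - 0.122194i)·a = (0.9925 - 0.1222i)
new amp(|1⟩) = (0.992506 + 0.122194i)·b = 0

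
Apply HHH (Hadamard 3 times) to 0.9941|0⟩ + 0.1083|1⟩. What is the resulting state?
0.7795|0⟩ + 0.6264|1⟩

H² = I, so H^3 = H: a single Hadamard. With (a, b) = (0.9941, 0.1083), H gives ((a + b)/√2, (a − b)/√2) = (0.7795, 0.6264).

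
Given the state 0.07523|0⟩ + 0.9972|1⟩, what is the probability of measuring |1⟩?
0.9944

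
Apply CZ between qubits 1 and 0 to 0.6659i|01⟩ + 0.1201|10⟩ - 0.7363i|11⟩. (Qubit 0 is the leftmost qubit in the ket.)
0.6659i|01⟩ + 0.1201|10⟩ + 0.7363i|11⟩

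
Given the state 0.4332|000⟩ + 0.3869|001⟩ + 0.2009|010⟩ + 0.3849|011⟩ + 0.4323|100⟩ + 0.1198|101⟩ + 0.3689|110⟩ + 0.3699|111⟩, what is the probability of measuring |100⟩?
0.1869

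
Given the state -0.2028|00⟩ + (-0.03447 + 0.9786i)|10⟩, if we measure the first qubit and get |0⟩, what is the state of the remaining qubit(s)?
-|0⟩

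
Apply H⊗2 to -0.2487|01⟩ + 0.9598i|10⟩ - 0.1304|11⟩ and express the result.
(-0.1896 + 0.4799i)|00⟩ + (0.1896 + 0.4799i)|01⟩ + (-0.05915 - 0.4799i)|10⟩ + (0.05915 - 0.4799i)|11⟩

H⊗2 gives amp(|y⟩) = (1/2) Σ_x (−1)^(x·y) amp(|x⟩), where x·y is the number of positions in which both x and y have a 1.
|00⟩: (-0.2487 + 0.9598i - 0.1304)/2 = (-0.1896 + 0.4799i)
|01⟩: (0.2487 + 0.9598i + 0.1304)/2 = (0.1896 + 0.4799i)
|10⟩: (-0.2487 - 0.9598i + 0.1304)/2 = (-0.05915 - 0.4799i)
|11⟩: (0.2487 - 0.9598i - 0.1304)/2 = (0.05915 - 0.4799i)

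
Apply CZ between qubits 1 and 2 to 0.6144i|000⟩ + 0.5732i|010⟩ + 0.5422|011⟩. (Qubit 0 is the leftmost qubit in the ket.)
0.6144i|000⟩ + 0.5732i|010⟩ - 0.5422|011⟩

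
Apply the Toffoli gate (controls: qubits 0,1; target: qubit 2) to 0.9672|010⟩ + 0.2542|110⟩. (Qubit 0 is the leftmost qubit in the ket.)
0.9672|010⟩ + 0.2542|111⟩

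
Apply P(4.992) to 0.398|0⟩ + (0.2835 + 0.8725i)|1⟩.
0.398|0⟩ + (0.9169 - 0.0317i)|1⟩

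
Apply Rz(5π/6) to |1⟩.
(0.2588 + 0.9659i)|1⟩

Rz(5π/6) = [[e^(−iθ/2), 0], [0, e^(iθ/2)]] with e^(±iθ/2) = cos(θ/2) ± i·sin(θ/2); θ = 5π/6, cos(θ/2) ≈ 0.258819, sin(θ/2) ≈ 0.965926.
With a = amp(|0⟩) = 0 and b = amp(|1⟩) = 1:
new amp(|0⟩) = (0.258819 - 0.965926i)·a = 0
new amp(|1⟩) = (0.258819 + 0.965926i)·b = (0.2588 + 0.9659i)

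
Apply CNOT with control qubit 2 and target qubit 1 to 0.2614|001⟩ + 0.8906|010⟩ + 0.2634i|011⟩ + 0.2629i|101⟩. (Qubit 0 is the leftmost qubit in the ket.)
0.2634i|001⟩ + 0.8906|010⟩ + 0.2614|011⟩ + 0.2629i|111⟩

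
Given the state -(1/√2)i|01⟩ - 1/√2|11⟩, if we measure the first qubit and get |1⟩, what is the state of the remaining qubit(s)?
-|1⟩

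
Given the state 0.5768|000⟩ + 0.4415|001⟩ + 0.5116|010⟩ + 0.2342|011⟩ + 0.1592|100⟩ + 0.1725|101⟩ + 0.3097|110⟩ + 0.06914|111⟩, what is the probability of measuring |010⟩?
0.2617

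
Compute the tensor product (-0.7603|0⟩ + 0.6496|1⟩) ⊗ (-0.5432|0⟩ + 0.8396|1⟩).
0.413|00⟩ - 0.6383|01⟩ - 0.3529|10⟩ + 0.5454|11⟩

amp(|b₁b₂…⟩) = product of the factor amplitudes for bits b₁, b₂, …; only kets whose every factor amplitude is nonzero survive.
|00⟩: (-0.7603)(-0.5432) = 0.413
|01⟩: (-0.7603)(0.8396) = -0.6383
|10⟩: (0.6496)(-0.5432) = -0.3529
|11⟩: (0.6496)(0.8396) = 0.5454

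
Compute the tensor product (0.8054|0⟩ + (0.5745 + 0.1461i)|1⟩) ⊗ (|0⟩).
0.8054|00⟩ + (0.5745 + 0.1461i)|10⟩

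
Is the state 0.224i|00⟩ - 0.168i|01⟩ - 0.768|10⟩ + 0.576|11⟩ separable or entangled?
Separable

Writing the state as a|00⟩ + b|01⟩ + c|10⟩ + d|11⟩, it is a product state iff ad − bc = 0.
Here (a, b, c, d) = (0.224i, -0.168i, -0.768, 0.576): ad − bc = (0.224i)(0.576) − (-0.168i)(-0.768) = 0, so the state is separable.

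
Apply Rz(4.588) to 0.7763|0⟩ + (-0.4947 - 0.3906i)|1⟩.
(-0.5137 - 0.582i)|0⟩ + (0.6202 - 0.1124i)|1⟩

Rz(4.588) = [[e^(−iθ/2), 0], [0, e^(iθ/2)]] with e^(±iθ/2) = cos(θ/2) ± i·sin(θ/2); θ = 4.588, cos(θ/2) ≈ -0.66179, sin(θ/2) ≈ 0.749689.
With a = amp(|0⟩) = 0.7763 and b = amp(|1⟩) = (-0.4947 - 0.3906i):
new amp(|0⟩) = (-0.66179 - 0.749689i)·a = (-0.5137 - 0.582i)
new amp(|1⟩) = (-0.66179 + 0.749689i)·b = (0.6202 - 0.1124i)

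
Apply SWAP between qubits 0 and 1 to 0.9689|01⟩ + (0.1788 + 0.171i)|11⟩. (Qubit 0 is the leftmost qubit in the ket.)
0.9689|10⟩ + (0.1788 + 0.171i)|11⟩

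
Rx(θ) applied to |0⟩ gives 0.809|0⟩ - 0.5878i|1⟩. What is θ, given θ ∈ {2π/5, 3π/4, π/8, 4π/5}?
2π/5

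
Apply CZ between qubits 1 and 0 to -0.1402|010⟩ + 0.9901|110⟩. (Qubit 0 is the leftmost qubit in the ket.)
-0.1402|010⟩ - 0.9901|110⟩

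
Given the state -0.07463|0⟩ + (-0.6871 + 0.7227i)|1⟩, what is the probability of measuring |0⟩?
0.00557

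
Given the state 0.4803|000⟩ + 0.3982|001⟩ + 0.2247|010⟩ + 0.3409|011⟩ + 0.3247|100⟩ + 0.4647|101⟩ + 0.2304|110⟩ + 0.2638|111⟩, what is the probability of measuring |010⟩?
0.05049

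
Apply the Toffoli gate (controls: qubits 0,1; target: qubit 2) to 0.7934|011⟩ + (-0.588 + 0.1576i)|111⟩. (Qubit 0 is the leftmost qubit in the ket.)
0.7934|011⟩ + (-0.588 + 0.1576i)|110⟩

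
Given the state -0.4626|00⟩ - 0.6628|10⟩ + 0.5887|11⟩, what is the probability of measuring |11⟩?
0.3466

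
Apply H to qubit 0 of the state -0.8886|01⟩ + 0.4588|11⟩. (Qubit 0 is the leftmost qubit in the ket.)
-0.3039|01⟩ - 0.9528|11⟩

H on qubit 0 mixes each pair of kets that differ only in qubit 0: amplitudes (a, b) of (|…0…⟩, |…1…⟩) become ((a + b)/√2, (a − b)/√2). Kets absent from the input have amplitude 0.
(|01⟩, |11⟩): (a, b) = (-0.8886, 0.4588) → (-0.3039, -0.9528)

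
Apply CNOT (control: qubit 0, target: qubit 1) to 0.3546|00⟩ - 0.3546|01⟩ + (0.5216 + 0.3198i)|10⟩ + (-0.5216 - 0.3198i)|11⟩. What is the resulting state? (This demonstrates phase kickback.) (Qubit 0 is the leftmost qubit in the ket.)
0.3546|00⟩ - 0.3546|01⟩ + (-0.5216 - 0.3198i)|10⟩ + (0.5216 + 0.3198i)|11⟩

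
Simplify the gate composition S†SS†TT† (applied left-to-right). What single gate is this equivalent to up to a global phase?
S†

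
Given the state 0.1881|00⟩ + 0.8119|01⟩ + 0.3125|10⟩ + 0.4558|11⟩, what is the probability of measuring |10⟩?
0.09766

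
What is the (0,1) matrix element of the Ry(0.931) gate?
-0.4489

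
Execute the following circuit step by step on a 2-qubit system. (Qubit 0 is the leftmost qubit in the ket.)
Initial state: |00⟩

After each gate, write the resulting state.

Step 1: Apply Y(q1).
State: i|01⟩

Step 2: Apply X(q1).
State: i|00⟩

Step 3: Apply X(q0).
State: i|10⟩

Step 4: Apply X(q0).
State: i|00⟩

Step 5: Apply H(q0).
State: (1/√2)i|00⟩ + (1/√2)i|10⟩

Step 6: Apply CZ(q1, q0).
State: (1/√2)i|00⟩ + (1/√2)i|10⟩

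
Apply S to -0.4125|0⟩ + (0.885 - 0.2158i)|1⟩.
-0.4125|0⟩ + (0.2158 + 0.885i)|1⟩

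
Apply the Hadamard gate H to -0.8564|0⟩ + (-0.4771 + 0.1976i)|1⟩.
(-0.9429 + 0.1397i)|0⟩ + (-0.2682 - 0.1397i)|1⟩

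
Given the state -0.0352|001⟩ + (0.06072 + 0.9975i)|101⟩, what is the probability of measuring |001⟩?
0.001239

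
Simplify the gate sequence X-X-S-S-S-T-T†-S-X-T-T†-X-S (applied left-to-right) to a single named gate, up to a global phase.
S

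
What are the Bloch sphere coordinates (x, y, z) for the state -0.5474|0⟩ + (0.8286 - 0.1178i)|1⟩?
(-0.9072, 0.129, -0.4008)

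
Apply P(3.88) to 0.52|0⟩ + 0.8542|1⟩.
0.52|0⟩ + (-0.6317 - 0.575i)|1⟩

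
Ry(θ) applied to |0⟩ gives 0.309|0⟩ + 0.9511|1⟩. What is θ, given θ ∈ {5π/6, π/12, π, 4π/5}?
4π/5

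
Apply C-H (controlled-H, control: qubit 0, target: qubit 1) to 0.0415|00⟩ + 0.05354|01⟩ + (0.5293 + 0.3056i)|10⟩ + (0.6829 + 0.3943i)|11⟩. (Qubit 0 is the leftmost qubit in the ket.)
0.0415|00⟩ + 0.05354|01⟩ + (0.8572 + 0.4949i)|10⟩ + (-0.1086 - 0.06272i)|11⟩

C-H leaves the control-|0⟩ kets |00⟩, |01⟩ unchanged and applies H to qubit 1 on the control-|1⟩ pair (|10⟩, |11⟩).
H = [[1/√2, 1/√2], [1/√2, -1/√2]].
With a = amp(|10⟩) = (0.5293 + 0.3056i) and b = amp(|11⟩) = (0.6829 + 0.3943i):
new amp(|10⟩) = (1/√2)·a + (1/√2)·b = (0.8572 + 0.4949i)
new amp(|11⟩) = (1/√2)·a + (-1/√2)·b = (-0.1086 - 0.06272i)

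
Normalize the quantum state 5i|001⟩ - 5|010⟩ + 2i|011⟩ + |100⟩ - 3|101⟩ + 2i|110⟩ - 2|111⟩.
0.5893i|001⟩ - 0.5893|010⟩ + 0.2357i|011⟩ + 0.1179|100⟩ - 1/√8|101⟩ + 0.2357i|110⟩ - 0.2357|111⟩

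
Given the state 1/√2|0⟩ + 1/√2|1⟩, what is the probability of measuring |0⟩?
1/2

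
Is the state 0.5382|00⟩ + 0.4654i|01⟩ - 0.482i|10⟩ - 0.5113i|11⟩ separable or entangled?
Entangled

Writing the state as a|00⟩ + b|01⟩ + c|10⟩ + d|11⟩, it is a product state iff ad − bc = 0.
Here (a, b, c, d) = (0.5382, 0.4654i, -0.482i, -0.5113i): ad − bc = (0.5382)(-0.5113i) − (0.4654i)(-0.482i) = (-0.2243 - 0.2752i) ≠ 0, so the state is entangled.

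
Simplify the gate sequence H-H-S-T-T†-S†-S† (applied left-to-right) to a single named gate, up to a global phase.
S†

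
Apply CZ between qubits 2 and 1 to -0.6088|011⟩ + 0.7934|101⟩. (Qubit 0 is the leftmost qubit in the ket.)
0.6088|011⟩ + 0.7934|101⟩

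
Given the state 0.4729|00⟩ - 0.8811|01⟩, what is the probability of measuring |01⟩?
0.7763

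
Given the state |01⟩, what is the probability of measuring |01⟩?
1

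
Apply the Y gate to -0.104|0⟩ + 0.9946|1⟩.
-0.9946i|0⟩ - 0.104i|1⟩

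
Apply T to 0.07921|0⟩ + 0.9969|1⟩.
0.07921|0⟩ + (0.7049 + 0.7049i)|1⟩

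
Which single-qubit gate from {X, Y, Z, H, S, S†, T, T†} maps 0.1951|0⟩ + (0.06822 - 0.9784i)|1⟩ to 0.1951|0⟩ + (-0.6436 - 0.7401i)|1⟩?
T†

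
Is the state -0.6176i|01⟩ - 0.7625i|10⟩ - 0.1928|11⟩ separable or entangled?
Entangled

Writing the state as a|00⟩ + b|01⟩ + c|10⟩ + d|11⟩, it is a product state iff ad − bc = 0.
Here (a, b, c, d) = (0, -0.6176i, -0.7625i, -0.1928): ad − bc = (0)(-0.1928) − (-0.6176i)(-0.7625i) = 0.4709 ≠ 0, so the state is entangled.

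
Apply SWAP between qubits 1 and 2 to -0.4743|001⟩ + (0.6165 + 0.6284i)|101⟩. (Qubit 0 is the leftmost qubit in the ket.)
-0.4743|010⟩ + (0.6165 + 0.6284i)|110⟩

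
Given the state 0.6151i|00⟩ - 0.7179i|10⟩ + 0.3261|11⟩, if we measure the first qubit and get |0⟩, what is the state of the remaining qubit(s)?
i|0⟩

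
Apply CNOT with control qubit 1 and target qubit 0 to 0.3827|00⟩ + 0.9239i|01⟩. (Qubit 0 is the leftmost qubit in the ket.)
0.3827|00⟩ + 0.9239i|11⟩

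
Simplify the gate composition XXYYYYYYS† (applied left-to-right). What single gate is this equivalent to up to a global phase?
S†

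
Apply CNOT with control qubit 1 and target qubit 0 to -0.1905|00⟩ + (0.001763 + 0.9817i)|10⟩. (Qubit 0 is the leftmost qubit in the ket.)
-0.1905|00⟩ + (0.001763 + 0.9817i)|10⟩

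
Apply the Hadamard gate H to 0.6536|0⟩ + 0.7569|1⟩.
0.9974|0⟩ - 0.07304|1⟩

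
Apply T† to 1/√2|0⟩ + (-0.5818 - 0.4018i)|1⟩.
1/√2|0⟩ + (-0.6955 + 0.1273i)|1⟩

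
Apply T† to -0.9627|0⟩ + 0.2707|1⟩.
-0.9627|0⟩ + (0.1914 - 0.1914i)|1⟩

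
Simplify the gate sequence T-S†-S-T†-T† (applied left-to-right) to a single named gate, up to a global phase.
T†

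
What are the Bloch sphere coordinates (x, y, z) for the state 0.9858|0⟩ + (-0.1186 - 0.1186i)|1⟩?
(-0.2338, -0.2338, 0.9437)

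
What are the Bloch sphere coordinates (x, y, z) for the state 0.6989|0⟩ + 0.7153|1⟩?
(0.9998, 0, -0.02319)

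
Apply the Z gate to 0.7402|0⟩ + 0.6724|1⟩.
0.7402|0⟩ - 0.6724|1⟩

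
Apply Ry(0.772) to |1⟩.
-0.3765|0⟩ + 0.9264|1⟩

Ry(0.772) = [[cos(θ/2), −sin(θ/2)], [sin(θ/2), cos(θ/2)]]; θ = 0.772, cos(θ/2) ≈ 0.926422, sin(θ/2) ≈ 0.376486.
With a = amp(|0⟩) = 0 and b = amp(|1⟩) = 1:
new amp(|0⟩) = (0.926422)·a + (-0.376486)·b = -0.3765
new amp(|1⟩) = (0.376486)·a + (0.926422)·b = 0.9264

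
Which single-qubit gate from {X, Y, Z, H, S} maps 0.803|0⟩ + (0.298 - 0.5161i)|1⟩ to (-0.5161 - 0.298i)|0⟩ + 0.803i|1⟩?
Y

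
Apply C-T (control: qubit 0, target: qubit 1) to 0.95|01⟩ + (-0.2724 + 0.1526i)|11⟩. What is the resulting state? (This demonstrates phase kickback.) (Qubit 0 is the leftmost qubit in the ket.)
0.95|01⟩ + (-0.3005 - 0.08471i)|11⟩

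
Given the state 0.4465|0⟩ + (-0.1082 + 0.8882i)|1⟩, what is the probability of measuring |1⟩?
0.8006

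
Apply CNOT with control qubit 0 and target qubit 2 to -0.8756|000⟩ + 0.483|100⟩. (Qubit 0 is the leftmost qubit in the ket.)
-0.8756|000⟩ + 0.483|101⟩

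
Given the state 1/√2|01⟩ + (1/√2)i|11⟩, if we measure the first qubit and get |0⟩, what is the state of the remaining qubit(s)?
|1⟩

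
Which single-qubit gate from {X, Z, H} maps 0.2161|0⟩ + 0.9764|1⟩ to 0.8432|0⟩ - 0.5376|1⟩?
H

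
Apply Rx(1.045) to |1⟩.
-0.499i|0⟩ + 0.8666|1⟩

Rx(1.045) = [[cos(θ/2), −i·sin(θ/2)], [−i·sin(θ/2), cos(θ/2)]]; θ = 1.045, cos(θ/2) ≈ 0.866574, sin(θ/2) ≈ 0.499048.
With a = amp(|0⟩) = 0 and b = amp(|1⟩) = 1:
new amp(|0⟩) = (0.866574)·a + (-0.499048i)·b = -0.499i
new amp(|1⟩) = (-0.499048i)·a + (0.866574)·b = 0.8666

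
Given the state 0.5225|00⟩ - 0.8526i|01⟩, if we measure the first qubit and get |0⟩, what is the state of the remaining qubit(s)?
0.5225|0⟩ - 0.8526i|1⟩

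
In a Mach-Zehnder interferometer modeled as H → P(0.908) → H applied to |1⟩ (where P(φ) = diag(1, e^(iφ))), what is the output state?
(0.1923 - 0.3941i)|0⟩ + (0.8077 + 0.3941i)|1⟩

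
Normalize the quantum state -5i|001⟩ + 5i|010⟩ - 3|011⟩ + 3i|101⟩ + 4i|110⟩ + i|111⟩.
-0.5423i|001⟩ + 0.5423i|010⟩ - 0.3254|011⟩ + 0.3254i|101⟩ + 0.4339i|110⟩ + 0.1085i|111⟩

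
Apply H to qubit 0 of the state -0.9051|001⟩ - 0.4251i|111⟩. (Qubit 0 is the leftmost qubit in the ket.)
-0.64|001⟩ - 0.3006i|011⟩ - 0.64|101⟩ + 0.3006i|111⟩

H on qubit 0 mixes each pair of kets that differ only in qubit 0: amplitudes (a, b) of (|…0…⟩, |…1…⟩) become ((a + b)/√2, (a − b)/√2). Kets absent from the input have amplitude 0.
(|001⟩, |101⟩): (a, b) = (-0.9051, 0) → (-0.64, -0.64)
(|011⟩, |111⟩): (a, b) = (0, -0.4251i) → (-0.3006i, 0.3006i)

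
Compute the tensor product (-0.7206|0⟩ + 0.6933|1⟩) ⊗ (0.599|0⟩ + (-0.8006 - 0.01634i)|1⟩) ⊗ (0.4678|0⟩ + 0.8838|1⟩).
-0.2019|000⟩ - 0.3815|001⟩ + (0.2699 + 0.005508i)|010⟩ + (0.5099 + 0.01041i)|011⟩ + 0.1943|100⟩ + 0.367|101⟩ + (-0.2597 - 0.005299i)|110⟩ + (-0.4906 - 0.01001i)|111⟩

amp(|b₁b₂…⟩) = product of the factor amplitudes for bits b₁, b₂, …; only kets whose every factor amplitude is nonzero survive.
|000⟩: (-0.7206)(0.599)(0.4678) = -0.2019
|001⟩: (-0.7206)(0.599)(0.8838) = -0.3815
|010⟩: (-0.7206)(-0.8006 - 0.01634i)(0.4678) = (0.2699 + 0.005508i)
|011⟩: (-0.7206)(-0.8006 - 0.01634i)(0.8838) = (0.5099 + 0.01041i)
|100⟩: (0.6933)(0.599)(0.4678) = 0.1943
|101⟩: (0.6933)(0.599)(0.8838) = 0.367
|110⟩: (0.6933)(-0.8006 - 0.01634i)(0.4678) = (-0.2597 - 0.005299i)
|111⟩: (0.6933)(-0.8006 - 0.01634i)(0.8838) = (-0.4906 - 0.01001i)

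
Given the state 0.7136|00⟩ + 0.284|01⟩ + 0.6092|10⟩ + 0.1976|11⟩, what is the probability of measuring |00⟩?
0.5092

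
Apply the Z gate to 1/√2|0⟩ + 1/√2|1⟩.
1/√2|0⟩ - 1/√2|1⟩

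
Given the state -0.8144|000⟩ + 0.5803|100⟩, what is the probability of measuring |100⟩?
0.3367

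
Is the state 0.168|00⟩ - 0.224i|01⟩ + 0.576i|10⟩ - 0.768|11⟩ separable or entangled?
Entangled

Writing the state as a|00⟩ + b|01⟩ + c|10⟩ + d|11⟩, it is a product state iff ad − bc = 0.
Here (a, b, c, d) = (0.168, -0.224i, 0.576i, -0.768): ad − bc = (0.168)(-0.768) − (-0.224i)(0.576i) = -0.258 ≠ 0, so the state is entangled.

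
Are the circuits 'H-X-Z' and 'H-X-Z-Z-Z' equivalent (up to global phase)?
Yes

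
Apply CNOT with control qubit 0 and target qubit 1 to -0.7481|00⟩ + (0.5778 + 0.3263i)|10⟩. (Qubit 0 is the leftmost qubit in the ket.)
-0.7481|00⟩ + (0.5778 + 0.3263i)|11⟩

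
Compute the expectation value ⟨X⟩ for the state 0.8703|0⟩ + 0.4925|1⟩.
0.8572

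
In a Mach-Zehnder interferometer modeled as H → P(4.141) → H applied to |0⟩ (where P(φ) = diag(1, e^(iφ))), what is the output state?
(0.2296 - 0.4206i)|0⟩ + (0.7704 + 0.4206i)|1⟩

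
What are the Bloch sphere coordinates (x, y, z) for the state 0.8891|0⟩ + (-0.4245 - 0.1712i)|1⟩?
(-0.7548, -0.3044, 0.581)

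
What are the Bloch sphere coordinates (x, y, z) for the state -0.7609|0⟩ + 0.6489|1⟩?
(-0.9875, 0, 0.1579)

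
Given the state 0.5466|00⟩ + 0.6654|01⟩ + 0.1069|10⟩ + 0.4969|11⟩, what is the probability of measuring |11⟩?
0.2469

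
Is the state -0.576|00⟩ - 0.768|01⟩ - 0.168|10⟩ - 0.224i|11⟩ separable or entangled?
Entangled

Writing the state as a|00⟩ + b|01⟩ + c|10⟩ + d|11⟩, it is a product state iff ad − bc = 0.
Here (a, b, c, d) = (-0.576, -0.768, -0.168, -0.224i): ad − bc = (-0.576)(-0.224i) − (-0.768)(-0.168) = (-0.129 + 0.129i) ≠ 0, so the state is entangled.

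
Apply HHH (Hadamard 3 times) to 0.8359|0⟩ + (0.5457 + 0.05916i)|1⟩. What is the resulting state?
(0.9769 + 0.04183i)|0⟩ + (0.2052 - 0.04183i)|1⟩

H² = I, so H^3 = H: a single Hadamard. With (a, b) = (0.8359, (0.5457 + 0.05916i)), H gives ((a + b)/√2, (a − b)/√2) = ((0.9769 + 0.04183i), (0.2052 - 0.04183i)).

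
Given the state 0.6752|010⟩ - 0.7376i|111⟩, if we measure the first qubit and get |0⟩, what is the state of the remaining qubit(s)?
|10⟩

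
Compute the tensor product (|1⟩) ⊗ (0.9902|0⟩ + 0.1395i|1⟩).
0.9902|10⟩ + 0.1395i|11⟩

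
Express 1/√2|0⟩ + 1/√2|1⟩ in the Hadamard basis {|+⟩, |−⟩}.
|+⟩

With |ψ⟩ = α|0⟩ + β|1⟩, the Hadamard-basis coefficients are ⟨+|ψ⟩ = (α + β)/√2 and ⟨−|ψ⟩ = (α − β)/√2.
Here α = 1/√2, β = 1/√2: (α + β)/√2 = 1, (α − β)/√2 = 0.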